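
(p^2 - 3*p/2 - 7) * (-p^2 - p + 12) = -p^4 + p^3/2 + 41*p^2/2 - 11*p - 84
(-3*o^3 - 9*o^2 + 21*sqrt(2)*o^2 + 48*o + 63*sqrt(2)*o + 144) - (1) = -3*o^3 - 9*o^2 + 21*sqrt(2)*o^2 + 48*o + 63*sqrt(2)*o + 143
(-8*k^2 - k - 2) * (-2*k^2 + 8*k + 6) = 16*k^4 - 62*k^3 - 52*k^2 - 22*k - 12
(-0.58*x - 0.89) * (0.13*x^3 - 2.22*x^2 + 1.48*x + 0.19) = -0.0754*x^4 + 1.1719*x^3 + 1.1174*x^2 - 1.4274*x - 0.1691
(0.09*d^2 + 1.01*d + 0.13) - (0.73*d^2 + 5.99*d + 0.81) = -0.64*d^2 - 4.98*d - 0.68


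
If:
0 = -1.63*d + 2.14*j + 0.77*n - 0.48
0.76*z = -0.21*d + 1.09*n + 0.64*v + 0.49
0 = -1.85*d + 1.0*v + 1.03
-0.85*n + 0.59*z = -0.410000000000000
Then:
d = 0.00350283850706607*z - 0.366082860248822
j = -0.247084561434008*z - 0.228096648089469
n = 0.694117647058824*z + 0.482352941176471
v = 0.00648025123807223*z - 1.70725329146032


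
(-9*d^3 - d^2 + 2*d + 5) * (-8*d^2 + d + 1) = 72*d^5 - d^4 - 26*d^3 - 39*d^2 + 7*d + 5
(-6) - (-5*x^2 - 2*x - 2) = 5*x^2 + 2*x - 4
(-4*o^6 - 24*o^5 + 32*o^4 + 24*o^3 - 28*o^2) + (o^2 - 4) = -4*o^6 - 24*o^5 + 32*o^4 + 24*o^3 - 27*o^2 - 4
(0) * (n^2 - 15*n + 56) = 0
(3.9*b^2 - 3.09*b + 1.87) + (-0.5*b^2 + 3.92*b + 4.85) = 3.4*b^2 + 0.83*b + 6.72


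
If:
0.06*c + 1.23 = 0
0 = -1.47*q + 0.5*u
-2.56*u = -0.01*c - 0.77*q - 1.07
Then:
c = -20.50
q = 0.13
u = 0.38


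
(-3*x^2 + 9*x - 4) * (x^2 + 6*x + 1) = -3*x^4 - 9*x^3 + 47*x^2 - 15*x - 4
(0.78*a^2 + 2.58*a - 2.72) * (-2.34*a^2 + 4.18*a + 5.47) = -1.8252*a^4 - 2.7768*a^3 + 21.4158*a^2 + 2.743*a - 14.8784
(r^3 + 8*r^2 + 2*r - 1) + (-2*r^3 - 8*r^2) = -r^3 + 2*r - 1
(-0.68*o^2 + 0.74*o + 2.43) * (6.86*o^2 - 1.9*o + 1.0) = -4.6648*o^4 + 6.3684*o^3 + 14.5838*o^2 - 3.877*o + 2.43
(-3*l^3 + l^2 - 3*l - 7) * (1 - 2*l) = 6*l^4 - 5*l^3 + 7*l^2 + 11*l - 7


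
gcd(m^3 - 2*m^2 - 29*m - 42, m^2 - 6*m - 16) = m + 2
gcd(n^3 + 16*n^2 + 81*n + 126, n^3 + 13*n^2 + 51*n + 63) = n^2 + 10*n + 21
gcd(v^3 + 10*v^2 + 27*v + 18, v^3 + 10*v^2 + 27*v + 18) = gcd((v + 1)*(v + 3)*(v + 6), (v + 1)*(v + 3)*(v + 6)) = v^3 + 10*v^2 + 27*v + 18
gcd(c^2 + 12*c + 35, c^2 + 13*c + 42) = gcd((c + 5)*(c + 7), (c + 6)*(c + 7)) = c + 7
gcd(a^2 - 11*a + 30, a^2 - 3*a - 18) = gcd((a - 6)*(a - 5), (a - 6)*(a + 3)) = a - 6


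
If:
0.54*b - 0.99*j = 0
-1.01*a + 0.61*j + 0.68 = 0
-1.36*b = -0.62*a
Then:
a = 0.79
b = 0.36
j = 0.20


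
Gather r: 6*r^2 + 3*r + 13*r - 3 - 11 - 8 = 6*r^2 + 16*r - 22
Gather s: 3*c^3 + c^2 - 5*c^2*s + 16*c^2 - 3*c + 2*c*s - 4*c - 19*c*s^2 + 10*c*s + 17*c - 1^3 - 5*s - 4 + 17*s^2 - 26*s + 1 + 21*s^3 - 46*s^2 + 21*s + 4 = 3*c^3 + 17*c^2 + 10*c + 21*s^3 + s^2*(-19*c - 29) + s*(-5*c^2 + 12*c - 10)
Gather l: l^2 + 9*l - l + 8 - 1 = l^2 + 8*l + 7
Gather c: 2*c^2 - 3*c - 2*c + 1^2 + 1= 2*c^2 - 5*c + 2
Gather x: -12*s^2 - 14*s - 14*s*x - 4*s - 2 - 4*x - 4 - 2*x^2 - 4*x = -12*s^2 - 18*s - 2*x^2 + x*(-14*s - 8) - 6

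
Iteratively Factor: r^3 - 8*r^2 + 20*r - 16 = (r - 4)*(r^2 - 4*r + 4) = (r - 4)*(r - 2)*(r - 2)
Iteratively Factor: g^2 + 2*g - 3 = (g - 1)*(g + 3)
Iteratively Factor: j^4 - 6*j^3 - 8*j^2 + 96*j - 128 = (j + 4)*(j^3 - 10*j^2 + 32*j - 32) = (j - 2)*(j + 4)*(j^2 - 8*j + 16) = (j - 4)*(j - 2)*(j + 4)*(j - 4)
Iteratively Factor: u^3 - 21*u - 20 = (u - 5)*(u^2 + 5*u + 4) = (u - 5)*(u + 4)*(u + 1)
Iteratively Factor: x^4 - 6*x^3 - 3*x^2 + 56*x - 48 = (x - 4)*(x^3 - 2*x^2 - 11*x + 12) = (x - 4)*(x - 1)*(x^2 - x - 12) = (x - 4)^2*(x - 1)*(x + 3)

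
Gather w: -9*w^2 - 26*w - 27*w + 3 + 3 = -9*w^2 - 53*w + 6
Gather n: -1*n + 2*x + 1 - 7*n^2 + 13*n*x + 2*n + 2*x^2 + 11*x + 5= -7*n^2 + n*(13*x + 1) + 2*x^2 + 13*x + 6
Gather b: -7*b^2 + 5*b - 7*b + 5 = -7*b^2 - 2*b + 5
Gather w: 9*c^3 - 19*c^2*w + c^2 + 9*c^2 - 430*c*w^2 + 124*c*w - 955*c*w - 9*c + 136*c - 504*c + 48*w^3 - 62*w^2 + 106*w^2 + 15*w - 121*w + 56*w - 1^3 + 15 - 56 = 9*c^3 + 10*c^2 - 377*c + 48*w^3 + w^2*(44 - 430*c) + w*(-19*c^2 - 831*c - 50) - 42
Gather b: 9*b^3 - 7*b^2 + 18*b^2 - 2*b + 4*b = 9*b^3 + 11*b^2 + 2*b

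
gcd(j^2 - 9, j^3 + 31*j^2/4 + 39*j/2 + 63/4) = j + 3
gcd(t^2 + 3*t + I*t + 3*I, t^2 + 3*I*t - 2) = t + I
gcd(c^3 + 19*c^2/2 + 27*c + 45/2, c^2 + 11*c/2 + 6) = c + 3/2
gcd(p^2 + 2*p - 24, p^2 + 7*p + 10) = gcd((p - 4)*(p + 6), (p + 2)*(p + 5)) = 1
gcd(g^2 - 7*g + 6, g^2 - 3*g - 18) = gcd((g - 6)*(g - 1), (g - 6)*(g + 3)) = g - 6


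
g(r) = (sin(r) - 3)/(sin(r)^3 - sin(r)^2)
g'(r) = (-3*sin(r)^2*cos(r) + 2*sin(r)*cos(r))*(sin(r) - 3)/(sin(r)^3 - sin(r)^2)^2 + cos(r)/(sin(r)^3 - sin(r)^2) = 2*(5*sin(r) + cos(r)^2 - 4)*cos(r)/((sin(r) - 1)^2*sin(r)^3)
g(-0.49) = 10.66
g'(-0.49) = 43.64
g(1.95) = 33.78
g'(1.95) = -143.07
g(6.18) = 265.16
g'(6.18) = 5275.41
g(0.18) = 107.21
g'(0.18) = -1087.21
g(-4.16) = 19.94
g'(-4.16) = -40.89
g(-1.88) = 2.23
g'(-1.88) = -1.60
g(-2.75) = 16.80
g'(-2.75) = -88.03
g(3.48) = 22.70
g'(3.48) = -138.63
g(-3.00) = 138.22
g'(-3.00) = -2015.67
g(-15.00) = 5.23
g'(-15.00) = -13.54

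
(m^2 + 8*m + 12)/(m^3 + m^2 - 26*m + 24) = (m + 2)/(m^2 - 5*m + 4)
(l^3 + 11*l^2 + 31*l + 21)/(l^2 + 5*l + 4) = (l^2 + 10*l + 21)/(l + 4)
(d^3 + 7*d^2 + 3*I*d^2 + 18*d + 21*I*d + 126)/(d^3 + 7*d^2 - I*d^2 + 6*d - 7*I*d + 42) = (d + 6*I)/(d + 2*I)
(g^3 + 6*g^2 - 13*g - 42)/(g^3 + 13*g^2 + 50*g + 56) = (g - 3)/(g + 4)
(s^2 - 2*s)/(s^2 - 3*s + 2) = s/(s - 1)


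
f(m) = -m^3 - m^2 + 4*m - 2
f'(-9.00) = -221.00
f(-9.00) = 610.00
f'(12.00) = -452.00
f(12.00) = -1826.00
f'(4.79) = -74.41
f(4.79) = -115.69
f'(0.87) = -0.01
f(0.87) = 0.06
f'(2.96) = -28.20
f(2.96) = -24.86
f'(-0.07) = 4.13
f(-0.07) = -2.28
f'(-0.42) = 4.31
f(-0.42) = -3.78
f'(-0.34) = 4.33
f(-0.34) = -3.44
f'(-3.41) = -24.06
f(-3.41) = 12.38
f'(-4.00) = -36.00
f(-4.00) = 30.00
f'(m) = -3*m^2 - 2*m + 4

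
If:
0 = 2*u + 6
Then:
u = -3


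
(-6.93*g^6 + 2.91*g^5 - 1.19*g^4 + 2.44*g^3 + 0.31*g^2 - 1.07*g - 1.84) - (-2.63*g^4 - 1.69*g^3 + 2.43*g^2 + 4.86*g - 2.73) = -6.93*g^6 + 2.91*g^5 + 1.44*g^4 + 4.13*g^3 - 2.12*g^2 - 5.93*g + 0.89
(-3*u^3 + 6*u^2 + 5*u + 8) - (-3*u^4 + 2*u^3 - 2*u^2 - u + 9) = 3*u^4 - 5*u^3 + 8*u^2 + 6*u - 1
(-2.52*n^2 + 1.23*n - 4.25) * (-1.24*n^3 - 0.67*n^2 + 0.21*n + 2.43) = 3.1248*n^5 + 0.1632*n^4 + 3.9167*n^3 - 3.0178*n^2 + 2.0964*n - 10.3275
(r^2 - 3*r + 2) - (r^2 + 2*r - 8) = 10 - 5*r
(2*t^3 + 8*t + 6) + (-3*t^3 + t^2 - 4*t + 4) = -t^3 + t^2 + 4*t + 10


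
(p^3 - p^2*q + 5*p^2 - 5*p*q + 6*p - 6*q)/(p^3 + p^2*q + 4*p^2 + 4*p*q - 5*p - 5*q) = (p^3 - p^2*q + 5*p^2 - 5*p*q + 6*p - 6*q)/(p^3 + p^2*q + 4*p^2 + 4*p*q - 5*p - 5*q)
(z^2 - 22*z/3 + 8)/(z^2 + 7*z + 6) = (z^2 - 22*z/3 + 8)/(z^2 + 7*z + 6)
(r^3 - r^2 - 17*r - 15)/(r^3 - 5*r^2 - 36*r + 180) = (r^2 + 4*r + 3)/(r^2 - 36)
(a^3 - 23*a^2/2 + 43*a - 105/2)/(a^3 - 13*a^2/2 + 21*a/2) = (a - 5)/a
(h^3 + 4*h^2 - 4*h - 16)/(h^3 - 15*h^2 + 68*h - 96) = (h^3 + 4*h^2 - 4*h - 16)/(h^3 - 15*h^2 + 68*h - 96)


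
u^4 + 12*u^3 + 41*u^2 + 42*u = u*(u + 2)*(u + 3)*(u + 7)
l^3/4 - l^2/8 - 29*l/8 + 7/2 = (l/4 + 1)*(l - 7/2)*(l - 1)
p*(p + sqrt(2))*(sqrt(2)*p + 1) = sqrt(2)*p^3 + 3*p^2 + sqrt(2)*p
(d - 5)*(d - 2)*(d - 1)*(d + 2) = d^4 - 6*d^3 + d^2 + 24*d - 20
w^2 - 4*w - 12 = (w - 6)*(w + 2)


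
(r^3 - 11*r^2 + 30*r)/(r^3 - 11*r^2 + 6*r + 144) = r*(r - 5)/(r^2 - 5*r - 24)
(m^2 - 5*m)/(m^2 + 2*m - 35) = m/(m + 7)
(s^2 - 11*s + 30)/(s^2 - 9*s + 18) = (s - 5)/(s - 3)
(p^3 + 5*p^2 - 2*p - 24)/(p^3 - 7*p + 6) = (p + 4)/(p - 1)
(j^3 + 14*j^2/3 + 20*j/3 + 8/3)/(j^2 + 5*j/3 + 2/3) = (j^2 + 4*j + 4)/(j + 1)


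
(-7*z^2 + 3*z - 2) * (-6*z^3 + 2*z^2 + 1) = 42*z^5 - 32*z^4 + 18*z^3 - 11*z^2 + 3*z - 2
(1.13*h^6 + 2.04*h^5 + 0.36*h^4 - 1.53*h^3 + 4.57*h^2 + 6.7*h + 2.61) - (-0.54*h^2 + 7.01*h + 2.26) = 1.13*h^6 + 2.04*h^5 + 0.36*h^4 - 1.53*h^3 + 5.11*h^2 - 0.31*h + 0.35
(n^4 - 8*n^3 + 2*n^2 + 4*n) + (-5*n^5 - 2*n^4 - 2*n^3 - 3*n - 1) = -5*n^5 - n^4 - 10*n^3 + 2*n^2 + n - 1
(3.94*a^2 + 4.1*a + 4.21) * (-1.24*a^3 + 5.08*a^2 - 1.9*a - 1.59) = -4.8856*a^5 + 14.9312*a^4 + 8.1216*a^3 + 7.3322*a^2 - 14.518*a - 6.6939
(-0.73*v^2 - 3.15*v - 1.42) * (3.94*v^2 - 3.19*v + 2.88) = -2.8762*v^4 - 10.0823*v^3 + 2.3513*v^2 - 4.5422*v - 4.0896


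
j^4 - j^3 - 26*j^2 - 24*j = j*(j - 6)*(j + 1)*(j + 4)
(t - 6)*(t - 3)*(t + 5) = t^3 - 4*t^2 - 27*t + 90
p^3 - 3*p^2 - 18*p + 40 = (p - 5)*(p - 2)*(p + 4)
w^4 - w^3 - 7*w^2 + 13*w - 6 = (w - 2)*(w - 1)^2*(w + 3)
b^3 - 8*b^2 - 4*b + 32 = (b - 8)*(b - 2)*(b + 2)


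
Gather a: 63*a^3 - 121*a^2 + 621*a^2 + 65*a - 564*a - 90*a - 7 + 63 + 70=63*a^3 + 500*a^2 - 589*a + 126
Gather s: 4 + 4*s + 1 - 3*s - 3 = s + 2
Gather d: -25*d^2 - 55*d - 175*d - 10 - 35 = -25*d^2 - 230*d - 45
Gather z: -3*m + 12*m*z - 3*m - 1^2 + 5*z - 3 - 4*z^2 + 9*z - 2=-6*m - 4*z^2 + z*(12*m + 14) - 6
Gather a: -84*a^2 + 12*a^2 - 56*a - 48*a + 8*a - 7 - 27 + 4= -72*a^2 - 96*a - 30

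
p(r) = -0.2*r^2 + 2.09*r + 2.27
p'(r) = 2.09 - 0.4*r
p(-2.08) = -2.94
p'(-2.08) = 2.92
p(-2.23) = -3.39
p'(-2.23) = 2.98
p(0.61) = 3.47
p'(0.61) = 1.85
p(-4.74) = -12.13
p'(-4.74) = 3.99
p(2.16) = 5.85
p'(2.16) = 1.23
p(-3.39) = -7.11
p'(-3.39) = 3.45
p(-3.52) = -7.56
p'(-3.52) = 3.50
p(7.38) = 6.80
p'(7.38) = -0.86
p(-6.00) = -17.47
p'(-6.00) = 4.49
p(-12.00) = -51.61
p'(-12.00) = 6.89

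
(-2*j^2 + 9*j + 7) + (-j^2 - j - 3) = -3*j^2 + 8*j + 4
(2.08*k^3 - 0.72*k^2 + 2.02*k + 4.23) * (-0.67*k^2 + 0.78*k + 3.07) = -1.3936*k^5 + 2.1048*k^4 + 4.4706*k^3 - 3.4689*k^2 + 9.5008*k + 12.9861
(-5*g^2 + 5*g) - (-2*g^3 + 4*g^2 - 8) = 2*g^3 - 9*g^2 + 5*g + 8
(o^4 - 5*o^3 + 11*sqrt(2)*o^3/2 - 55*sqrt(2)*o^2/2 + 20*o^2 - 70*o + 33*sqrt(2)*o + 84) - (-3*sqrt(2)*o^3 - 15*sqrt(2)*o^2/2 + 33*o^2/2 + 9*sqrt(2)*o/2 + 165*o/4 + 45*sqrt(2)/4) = o^4 - 5*o^3 + 17*sqrt(2)*o^3/2 - 20*sqrt(2)*o^2 + 7*o^2/2 - 445*o/4 + 57*sqrt(2)*o/2 - 45*sqrt(2)/4 + 84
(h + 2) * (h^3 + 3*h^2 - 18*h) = h^4 + 5*h^3 - 12*h^2 - 36*h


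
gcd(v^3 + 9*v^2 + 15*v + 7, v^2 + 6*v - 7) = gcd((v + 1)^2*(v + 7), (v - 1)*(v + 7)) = v + 7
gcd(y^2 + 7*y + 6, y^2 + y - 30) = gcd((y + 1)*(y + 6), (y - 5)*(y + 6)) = y + 6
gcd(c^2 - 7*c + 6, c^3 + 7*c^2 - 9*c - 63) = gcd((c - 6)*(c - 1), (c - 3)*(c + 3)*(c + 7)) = 1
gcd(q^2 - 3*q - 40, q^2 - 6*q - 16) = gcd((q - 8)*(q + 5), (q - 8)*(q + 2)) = q - 8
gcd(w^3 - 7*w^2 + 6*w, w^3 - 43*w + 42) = w^2 - 7*w + 6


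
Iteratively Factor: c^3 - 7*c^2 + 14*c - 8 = (c - 4)*(c^2 - 3*c + 2) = (c - 4)*(c - 2)*(c - 1)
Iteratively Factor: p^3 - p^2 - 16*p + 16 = (p - 4)*(p^2 + 3*p - 4) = (p - 4)*(p - 1)*(p + 4)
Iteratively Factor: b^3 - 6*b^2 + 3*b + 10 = (b - 2)*(b^2 - 4*b - 5) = (b - 2)*(b + 1)*(b - 5)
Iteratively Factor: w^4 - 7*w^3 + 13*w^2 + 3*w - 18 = (w - 2)*(w^3 - 5*w^2 + 3*w + 9) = (w - 2)*(w + 1)*(w^2 - 6*w + 9) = (w - 3)*(w - 2)*(w + 1)*(w - 3)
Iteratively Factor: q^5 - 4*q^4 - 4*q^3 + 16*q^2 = (q)*(q^4 - 4*q^3 - 4*q^2 + 16*q) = q*(q - 2)*(q^3 - 2*q^2 - 8*q) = q^2*(q - 2)*(q^2 - 2*q - 8) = q^2*(q - 2)*(q + 2)*(q - 4)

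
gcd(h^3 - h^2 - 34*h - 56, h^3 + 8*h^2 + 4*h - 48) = h + 4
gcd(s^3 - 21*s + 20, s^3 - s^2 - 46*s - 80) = s + 5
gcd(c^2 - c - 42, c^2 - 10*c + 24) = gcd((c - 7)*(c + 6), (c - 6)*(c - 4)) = 1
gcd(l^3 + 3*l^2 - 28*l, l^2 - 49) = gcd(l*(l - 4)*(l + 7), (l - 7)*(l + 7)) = l + 7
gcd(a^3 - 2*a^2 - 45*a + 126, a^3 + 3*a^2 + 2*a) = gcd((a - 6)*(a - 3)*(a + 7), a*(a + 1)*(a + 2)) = 1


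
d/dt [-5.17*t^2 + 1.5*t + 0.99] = 1.5 - 10.34*t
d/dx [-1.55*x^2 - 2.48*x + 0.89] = -3.1*x - 2.48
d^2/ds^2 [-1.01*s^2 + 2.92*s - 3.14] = -2.02000000000000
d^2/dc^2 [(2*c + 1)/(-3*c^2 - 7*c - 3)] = 2*(-(2*c + 1)*(6*c + 7)^2 + (18*c + 17)*(3*c^2 + 7*c + 3))/(3*c^2 + 7*c + 3)^3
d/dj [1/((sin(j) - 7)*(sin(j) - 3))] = 2*(5 - sin(j))*cos(j)/((sin(j) - 7)^2*(sin(j) - 3)^2)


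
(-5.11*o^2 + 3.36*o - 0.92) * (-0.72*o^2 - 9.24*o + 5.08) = 3.6792*o^4 + 44.7972*o^3 - 56.3428*o^2 + 25.5696*o - 4.6736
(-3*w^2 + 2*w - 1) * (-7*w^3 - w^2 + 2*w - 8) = 21*w^5 - 11*w^4 - w^3 + 29*w^2 - 18*w + 8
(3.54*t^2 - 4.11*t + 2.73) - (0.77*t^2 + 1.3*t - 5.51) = 2.77*t^2 - 5.41*t + 8.24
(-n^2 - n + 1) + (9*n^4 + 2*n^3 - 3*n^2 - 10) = 9*n^4 + 2*n^3 - 4*n^2 - n - 9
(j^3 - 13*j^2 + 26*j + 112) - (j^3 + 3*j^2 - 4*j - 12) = -16*j^2 + 30*j + 124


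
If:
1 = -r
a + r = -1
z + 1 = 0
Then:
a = 0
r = -1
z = -1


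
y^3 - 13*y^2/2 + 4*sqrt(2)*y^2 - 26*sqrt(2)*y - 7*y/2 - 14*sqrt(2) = (y - 7)*(y + 1/2)*(y + 4*sqrt(2))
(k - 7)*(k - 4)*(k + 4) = k^3 - 7*k^2 - 16*k + 112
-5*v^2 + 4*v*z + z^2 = (-v + z)*(5*v + z)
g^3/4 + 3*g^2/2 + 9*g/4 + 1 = (g/4 + 1/4)*(g + 1)*(g + 4)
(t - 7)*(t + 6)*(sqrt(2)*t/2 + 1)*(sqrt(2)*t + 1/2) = t^4 - t^3 + 5*sqrt(2)*t^3/4 - 83*t^2/2 - 5*sqrt(2)*t^2/4 - 105*sqrt(2)*t/2 - t/2 - 21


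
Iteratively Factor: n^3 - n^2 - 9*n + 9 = (n - 3)*(n^2 + 2*n - 3) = (n - 3)*(n - 1)*(n + 3)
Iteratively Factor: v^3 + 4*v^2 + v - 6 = (v + 3)*(v^2 + v - 2) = (v + 2)*(v + 3)*(v - 1)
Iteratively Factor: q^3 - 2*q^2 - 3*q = (q)*(q^2 - 2*q - 3) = q*(q + 1)*(q - 3)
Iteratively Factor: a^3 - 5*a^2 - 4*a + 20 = (a - 5)*(a^2 - 4) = (a - 5)*(a - 2)*(a + 2)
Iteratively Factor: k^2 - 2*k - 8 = (k - 4)*(k + 2)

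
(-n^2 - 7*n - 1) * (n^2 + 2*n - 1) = -n^4 - 9*n^3 - 14*n^2 + 5*n + 1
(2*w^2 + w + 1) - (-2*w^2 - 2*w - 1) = 4*w^2 + 3*w + 2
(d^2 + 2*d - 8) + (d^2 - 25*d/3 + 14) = 2*d^2 - 19*d/3 + 6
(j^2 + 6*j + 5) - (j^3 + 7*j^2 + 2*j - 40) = -j^3 - 6*j^2 + 4*j + 45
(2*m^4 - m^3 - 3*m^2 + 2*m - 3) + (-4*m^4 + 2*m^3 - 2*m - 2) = -2*m^4 + m^3 - 3*m^2 - 5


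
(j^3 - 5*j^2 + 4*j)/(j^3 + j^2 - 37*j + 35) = j*(j - 4)/(j^2 + 2*j - 35)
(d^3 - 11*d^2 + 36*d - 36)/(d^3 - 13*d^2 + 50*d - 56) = (d^2 - 9*d + 18)/(d^2 - 11*d + 28)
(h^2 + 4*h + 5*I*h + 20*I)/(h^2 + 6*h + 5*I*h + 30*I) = (h + 4)/(h + 6)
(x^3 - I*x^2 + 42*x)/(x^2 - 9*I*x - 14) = x*(x + 6*I)/(x - 2*I)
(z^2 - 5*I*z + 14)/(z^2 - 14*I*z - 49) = (z + 2*I)/(z - 7*I)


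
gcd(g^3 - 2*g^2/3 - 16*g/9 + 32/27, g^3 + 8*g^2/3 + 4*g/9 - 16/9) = g^2 + 2*g/3 - 8/9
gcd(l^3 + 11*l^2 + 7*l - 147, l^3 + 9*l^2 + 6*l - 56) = l + 7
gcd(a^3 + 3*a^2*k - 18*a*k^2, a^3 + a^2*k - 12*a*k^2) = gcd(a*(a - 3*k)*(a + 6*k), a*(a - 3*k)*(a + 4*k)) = a^2 - 3*a*k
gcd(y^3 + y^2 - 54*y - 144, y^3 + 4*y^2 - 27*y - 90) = y^2 + 9*y + 18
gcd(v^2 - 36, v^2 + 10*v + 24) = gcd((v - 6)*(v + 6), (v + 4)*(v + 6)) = v + 6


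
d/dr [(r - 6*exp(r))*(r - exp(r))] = -7*r*exp(r) + 2*r + 12*exp(2*r) - 7*exp(r)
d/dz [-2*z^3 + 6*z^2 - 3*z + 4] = -6*z^2 + 12*z - 3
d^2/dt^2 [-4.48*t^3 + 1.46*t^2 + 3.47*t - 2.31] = 2.92 - 26.88*t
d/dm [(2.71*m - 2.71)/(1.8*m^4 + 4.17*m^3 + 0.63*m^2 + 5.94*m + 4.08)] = (4.878*m^4 + 11.3007*m^3 + 1.7073*m^2 + 16.0974*m + 11.0568)*(1.8*m^4 + 4.17*m^3 + 0.63*m^2 + 5.94*m - (m - 1)*(7.2*m^3 + 12.51*m^2 + 1.26*m + 5.94) + 4.08)/(1.8*m^4 + 4.17*m^3 + 0.63*m^2 + 5.94*m + 4.08)^3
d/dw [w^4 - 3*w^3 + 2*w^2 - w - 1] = 4*w^3 - 9*w^2 + 4*w - 1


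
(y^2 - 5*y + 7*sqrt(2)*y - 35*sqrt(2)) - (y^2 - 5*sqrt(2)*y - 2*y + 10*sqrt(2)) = -3*y + 12*sqrt(2)*y - 45*sqrt(2)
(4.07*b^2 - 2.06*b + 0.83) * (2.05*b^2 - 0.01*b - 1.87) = 8.3435*b^4 - 4.2637*b^3 - 5.8888*b^2 + 3.8439*b - 1.5521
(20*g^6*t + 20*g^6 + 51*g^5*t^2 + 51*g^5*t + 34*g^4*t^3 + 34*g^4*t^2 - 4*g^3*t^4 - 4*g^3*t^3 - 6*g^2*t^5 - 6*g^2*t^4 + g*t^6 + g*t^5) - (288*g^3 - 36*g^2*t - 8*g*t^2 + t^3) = 20*g^6*t + 20*g^6 + 51*g^5*t^2 + 51*g^5*t + 34*g^4*t^3 + 34*g^4*t^2 - 4*g^3*t^4 - 4*g^3*t^3 - 288*g^3 - 6*g^2*t^5 - 6*g^2*t^4 + 36*g^2*t + g*t^6 + g*t^5 + 8*g*t^2 - t^3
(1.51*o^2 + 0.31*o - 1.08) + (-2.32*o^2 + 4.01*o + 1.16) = -0.81*o^2 + 4.32*o + 0.0799999999999998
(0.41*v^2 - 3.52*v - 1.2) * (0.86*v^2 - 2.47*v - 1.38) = 0.3526*v^4 - 4.0399*v^3 + 7.0966*v^2 + 7.8216*v + 1.656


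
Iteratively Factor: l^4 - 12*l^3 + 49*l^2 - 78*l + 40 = (l - 5)*(l^3 - 7*l^2 + 14*l - 8) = (l - 5)*(l - 2)*(l^2 - 5*l + 4) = (l - 5)*(l - 4)*(l - 2)*(l - 1)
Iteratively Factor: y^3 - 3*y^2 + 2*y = (y - 1)*(y^2 - 2*y) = (y - 2)*(y - 1)*(y)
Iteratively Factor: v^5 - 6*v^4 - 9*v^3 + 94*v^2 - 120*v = (v + 4)*(v^4 - 10*v^3 + 31*v^2 - 30*v) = (v - 3)*(v + 4)*(v^3 - 7*v^2 + 10*v) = v*(v - 3)*(v + 4)*(v^2 - 7*v + 10) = v*(v - 3)*(v - 2)*(v + 4)*(v - 5)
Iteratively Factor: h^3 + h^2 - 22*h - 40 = (h + 2)*(h^2 - h - 20) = (h - 5)*(h + 2)*(h + 4)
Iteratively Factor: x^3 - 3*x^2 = (x)*(x^2 - 3*x) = x*(x - 3)*(x)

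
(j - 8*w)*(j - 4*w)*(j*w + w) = j^3*w - 12*j^2*w^2 + j^2*w + 32*j*w^3 - 12*j*w^2 + 32*w^3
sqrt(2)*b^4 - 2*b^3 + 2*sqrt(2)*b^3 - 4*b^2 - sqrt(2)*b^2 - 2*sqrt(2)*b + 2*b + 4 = (b - 1)*(b + 2)*(b - sqrt(2))*(sqrt(2)*b + sqrt(2))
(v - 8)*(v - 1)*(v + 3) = v^3 - 6*v^2 - 19*v + 24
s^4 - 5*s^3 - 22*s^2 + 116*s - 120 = (s - 6)*(s - 2)^2*(s + 5)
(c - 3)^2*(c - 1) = c^3 - 7*c^2 + 15*c - 9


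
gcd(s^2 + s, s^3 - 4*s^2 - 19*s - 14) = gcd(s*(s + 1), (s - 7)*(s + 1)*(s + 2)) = s + 1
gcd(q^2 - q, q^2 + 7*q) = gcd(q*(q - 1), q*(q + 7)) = q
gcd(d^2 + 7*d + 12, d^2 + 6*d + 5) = 1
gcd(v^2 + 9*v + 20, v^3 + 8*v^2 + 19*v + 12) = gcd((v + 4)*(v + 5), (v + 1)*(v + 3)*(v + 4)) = v + 4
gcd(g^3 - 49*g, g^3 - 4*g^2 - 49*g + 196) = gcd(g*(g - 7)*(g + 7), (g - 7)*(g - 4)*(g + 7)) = g^2 - 49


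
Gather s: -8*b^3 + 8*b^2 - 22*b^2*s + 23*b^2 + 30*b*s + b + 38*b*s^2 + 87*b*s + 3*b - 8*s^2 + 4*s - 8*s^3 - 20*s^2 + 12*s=-8*b^3 + 31*b^2 + 4*b - 8*s^3 + s^2*(38*b - 28) + s*(-22*b^2 + 117*b + 16)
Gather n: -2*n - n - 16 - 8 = -3*n - 24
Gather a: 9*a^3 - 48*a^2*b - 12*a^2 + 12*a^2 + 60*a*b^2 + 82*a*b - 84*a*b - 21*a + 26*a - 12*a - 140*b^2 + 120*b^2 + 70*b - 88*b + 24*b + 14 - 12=9*a^3 - 48*a^2*b + a*(60*b^2 - 2*b - 7) - 20*b^2 + 6*b + 2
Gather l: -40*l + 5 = 5 - 40*l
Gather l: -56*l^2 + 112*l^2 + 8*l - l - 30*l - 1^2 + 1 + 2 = 56*l^2 - 23*l + 2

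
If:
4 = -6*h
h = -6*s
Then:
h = -2/3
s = 1/9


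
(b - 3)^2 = b^2 - 6*b + 9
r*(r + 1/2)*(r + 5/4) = r^3 + 7*r^2/4 + 5*r/8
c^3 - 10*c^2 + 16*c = c*(c - 8)*(c - 2)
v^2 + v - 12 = (v - 3)*(v + 4)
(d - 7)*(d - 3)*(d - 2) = d^3 - 12*d^2 + 41*d - 42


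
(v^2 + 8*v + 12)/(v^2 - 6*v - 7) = (v^2 + 8*v + 12)/(v^2 - 6*v - 7)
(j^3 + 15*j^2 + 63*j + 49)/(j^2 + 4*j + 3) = (j^2 + 14*j + 49)/(j + 3)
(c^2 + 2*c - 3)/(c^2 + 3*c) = (c - 1)/c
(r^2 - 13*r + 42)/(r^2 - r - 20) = (-r^2 + 13*r - 42)/(-r^2 + r + 20)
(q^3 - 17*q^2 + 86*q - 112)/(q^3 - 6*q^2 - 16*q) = (q^2 - 9*q + 14)/(q*(q + 2))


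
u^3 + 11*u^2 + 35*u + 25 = (u + 1)*(u + 5)^2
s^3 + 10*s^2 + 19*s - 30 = (s - 1)*(s + 5)*(s + 6)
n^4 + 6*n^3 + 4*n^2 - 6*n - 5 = (n - 1)*(n + 1)^2*(n + 5)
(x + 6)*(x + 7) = x^2 + 13*x + 42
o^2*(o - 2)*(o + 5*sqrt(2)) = o^4 - 2*o^3 + 5*sqrt(2)*o^3 - 10*sqrt(2)*o^2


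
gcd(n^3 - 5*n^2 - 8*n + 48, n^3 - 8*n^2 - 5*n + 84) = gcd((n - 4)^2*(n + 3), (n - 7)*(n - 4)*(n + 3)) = n^2 - n - 12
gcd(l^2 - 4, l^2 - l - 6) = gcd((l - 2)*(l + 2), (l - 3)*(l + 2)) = l + 2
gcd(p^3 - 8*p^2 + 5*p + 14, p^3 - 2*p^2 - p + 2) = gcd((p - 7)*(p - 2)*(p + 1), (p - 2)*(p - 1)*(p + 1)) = p^2 - p - 2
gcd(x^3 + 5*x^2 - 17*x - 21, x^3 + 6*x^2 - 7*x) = x + 7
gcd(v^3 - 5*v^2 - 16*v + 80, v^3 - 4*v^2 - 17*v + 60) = v^2 - v - 20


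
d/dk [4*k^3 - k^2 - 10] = 2*k*(6*k - 1)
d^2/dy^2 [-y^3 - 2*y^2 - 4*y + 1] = -6*y - 4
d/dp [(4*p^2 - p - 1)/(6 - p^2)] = (-p^2 + 46*p - 6)/(p^4 - 12*p^2 + 36)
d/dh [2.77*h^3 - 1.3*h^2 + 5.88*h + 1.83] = 8.31*h^2 - 2.6*h + 5.88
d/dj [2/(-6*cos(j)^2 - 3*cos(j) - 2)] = -6*(4*cos(j) + 1)*sin(j)/(6*cos(j)^2 + 3*cos(j) + 2)^2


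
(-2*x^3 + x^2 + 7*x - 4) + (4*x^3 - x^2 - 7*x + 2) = 2*x^3 - 2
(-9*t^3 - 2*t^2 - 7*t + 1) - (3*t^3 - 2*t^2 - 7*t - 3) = 4 - 12*t^3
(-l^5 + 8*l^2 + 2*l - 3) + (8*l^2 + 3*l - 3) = -l^5 + 16*l^2 + 5*l - 6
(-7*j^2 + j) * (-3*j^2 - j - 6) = 21*j^4 + 4*j^3 + 41*j^2 - 6*j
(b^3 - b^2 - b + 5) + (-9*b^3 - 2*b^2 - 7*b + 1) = -8*b^3 - 3*b^2 - 8*b + 6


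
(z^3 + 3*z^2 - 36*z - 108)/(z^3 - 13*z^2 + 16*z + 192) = (z^2 - 36)/(z^2 - 16*z + 64)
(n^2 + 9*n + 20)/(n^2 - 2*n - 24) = (n + 5)/(n - 6)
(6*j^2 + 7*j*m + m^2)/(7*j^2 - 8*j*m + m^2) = (6*j^2 + 7*j*m + m^2)/(7*j^2 - 8*j*m + m^2)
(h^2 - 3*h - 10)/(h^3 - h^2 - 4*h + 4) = (h - 5)/(h^2 - 3*h + 2)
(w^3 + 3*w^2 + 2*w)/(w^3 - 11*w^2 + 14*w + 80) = w*(w + 1)/(w^2 - 13*w + 40)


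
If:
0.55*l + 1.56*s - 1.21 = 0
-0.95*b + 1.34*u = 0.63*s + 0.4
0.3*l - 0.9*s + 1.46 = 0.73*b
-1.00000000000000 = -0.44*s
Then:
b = -2.55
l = -4.25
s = 2.27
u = -0.44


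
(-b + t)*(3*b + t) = -3*b^2 + 2*b*t + t^2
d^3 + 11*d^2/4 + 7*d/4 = d*(d + 1)*(d + 7/4)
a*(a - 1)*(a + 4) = a^3 + 3*a^2 - 4*a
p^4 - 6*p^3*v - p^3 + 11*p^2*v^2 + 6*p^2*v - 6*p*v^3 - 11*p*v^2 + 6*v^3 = (p - 1)*(p - 3*v)*(p - 2*v)*(p - v)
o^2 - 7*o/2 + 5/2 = (o - 5/2)*(o - 1)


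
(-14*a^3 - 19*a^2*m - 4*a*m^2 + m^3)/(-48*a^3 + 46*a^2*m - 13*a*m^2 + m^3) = (14*a^3 + 19*a^2*m + 4*a*m^2 - m^3)/(48*a^3 - 46*a^2*m + 13*a*m^2 - m^3)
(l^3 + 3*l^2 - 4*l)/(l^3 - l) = (l + 4)/(l + 1)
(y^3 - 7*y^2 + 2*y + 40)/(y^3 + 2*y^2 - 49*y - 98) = (y^2 - 9*y + 20)/(y^2 - 49)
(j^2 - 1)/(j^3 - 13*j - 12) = (j - 1)/(j^2 - j - 12)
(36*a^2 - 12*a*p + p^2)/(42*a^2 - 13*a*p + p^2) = (-6*a + p)/(-7*a + p)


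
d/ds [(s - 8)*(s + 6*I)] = 2*s - 8 + 6*I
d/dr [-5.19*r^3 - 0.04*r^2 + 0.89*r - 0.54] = -15.57*r^2 - 0.08*r + 0.89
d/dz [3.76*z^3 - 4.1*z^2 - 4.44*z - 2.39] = 11.28*z^2 - 8.2*z - 4.44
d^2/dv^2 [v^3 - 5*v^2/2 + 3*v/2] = 6*v - 5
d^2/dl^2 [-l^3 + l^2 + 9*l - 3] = 2 - 6*l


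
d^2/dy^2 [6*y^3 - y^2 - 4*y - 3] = 36*y - 2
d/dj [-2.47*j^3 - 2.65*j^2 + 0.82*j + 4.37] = -7.41*j^2 - 5.3*j + 0.82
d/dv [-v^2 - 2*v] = -2*v - 2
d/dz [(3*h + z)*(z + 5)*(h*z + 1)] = h*(3*h + z)*(z + 5) + (3*h + z)*(h*z + 1) + (z + 5)*(h*z + 1)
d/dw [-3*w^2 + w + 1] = 1 - 6*w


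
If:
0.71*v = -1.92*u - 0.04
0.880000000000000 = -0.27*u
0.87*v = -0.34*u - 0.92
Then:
No Solution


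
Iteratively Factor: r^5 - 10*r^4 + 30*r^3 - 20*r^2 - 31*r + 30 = (r - 1)*(r^4 - 9*r^3 + 21*r^2 + r - 30) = (r - 1)*(r + 1)*(r^3 - 10*r^2 + 31*r - 30) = (r - 3)*(r - 1)*(r + 1)*(r^2 - 7*r + 10) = (r - 3)*(r - 2)*(r - 1)*(r + 1)*(r - 5)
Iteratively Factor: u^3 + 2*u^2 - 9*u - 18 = (u - 3)*(u^2 + 5*u + 6) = (u - 3)*(u + 2)*(u + 3)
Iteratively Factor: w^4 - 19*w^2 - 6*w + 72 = (w - 4)*(w^3 + 4*w^2 - 3*w - 18) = (w - 4)*(w + 3)*(w^2 + w - 6) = (w - 4)*(w - 2)*(w + 3)*(w + 3)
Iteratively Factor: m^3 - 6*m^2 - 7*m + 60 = (m + 3)*(m^2 - 9*m + 20) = (m - 5)*(m + 3)*(m - 4)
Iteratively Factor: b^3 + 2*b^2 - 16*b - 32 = (b - 4)*(b^2 + 6*b + 8) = (b - 4)*(b + 2)*(b + 4)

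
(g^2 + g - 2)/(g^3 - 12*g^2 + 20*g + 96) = (g - 1)/(g^2 - 14*g + 48)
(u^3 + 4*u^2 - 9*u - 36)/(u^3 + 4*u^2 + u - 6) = (u^2 + u - 12)/(u^2 + u - 2)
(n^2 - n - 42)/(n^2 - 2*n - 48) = (n - 7)/(n - 8)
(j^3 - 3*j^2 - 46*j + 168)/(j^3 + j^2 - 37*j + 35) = (j^2 - 10*j + 24)/(j^2 - 6*j + 5)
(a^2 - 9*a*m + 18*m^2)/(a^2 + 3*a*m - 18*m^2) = (a - 6*m)/(a + 6*m)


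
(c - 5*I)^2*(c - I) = c^3 - 11*I*c^2 - 35*c + 25*I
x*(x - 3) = x^2 - 3*x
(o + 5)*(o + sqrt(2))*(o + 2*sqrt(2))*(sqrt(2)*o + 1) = sqrt(2)*o^4 + 7*o^3 + 5*sqrt(2)*o^3 + 7*sqrt(2)*o^2 + 35*o^2 + 4*o + 35*sqrt(2)*o + 20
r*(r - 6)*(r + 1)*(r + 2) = r^4 - 3*r^3 - 16*r^2 - 12*r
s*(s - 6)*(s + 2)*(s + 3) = s^4 - s^3 - 24*s^2 - 36*s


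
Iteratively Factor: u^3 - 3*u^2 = (u)*(u^2 - 3*u) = u^2*(u - 3)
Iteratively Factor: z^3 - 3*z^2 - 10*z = (z + 2)*(z^2 - 5*z) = (z - 5)*(z + 2)*(z)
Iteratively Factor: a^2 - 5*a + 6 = (a - 2)*(a - 3)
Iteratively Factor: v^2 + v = (v)*(v + 1)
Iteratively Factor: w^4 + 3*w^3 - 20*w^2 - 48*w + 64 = (w - 1)*(w^3 + 4*w^2 - 16*w - 64) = (w - 4)*(w - 1)*(w^2 + 8*w + 16) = (w - 4)*(w - 1)*(w + 4)*(w + 4)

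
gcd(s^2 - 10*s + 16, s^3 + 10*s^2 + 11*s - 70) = s - 2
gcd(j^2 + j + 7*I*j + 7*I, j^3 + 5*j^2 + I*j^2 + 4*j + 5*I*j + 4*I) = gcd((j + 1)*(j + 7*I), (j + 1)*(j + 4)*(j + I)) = j + 1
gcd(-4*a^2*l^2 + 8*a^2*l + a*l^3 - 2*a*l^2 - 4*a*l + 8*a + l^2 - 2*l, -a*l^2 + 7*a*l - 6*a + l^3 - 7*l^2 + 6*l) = 1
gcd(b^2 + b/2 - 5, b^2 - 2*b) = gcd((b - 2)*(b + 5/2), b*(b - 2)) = b - 2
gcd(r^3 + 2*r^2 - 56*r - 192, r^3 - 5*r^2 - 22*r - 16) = r - 8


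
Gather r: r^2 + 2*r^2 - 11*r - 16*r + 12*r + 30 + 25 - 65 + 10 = 3*r^2 - 15*r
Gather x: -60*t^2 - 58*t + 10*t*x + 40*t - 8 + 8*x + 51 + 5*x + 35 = -60*t^2 - 18*t + x*(10*t + 13) + 78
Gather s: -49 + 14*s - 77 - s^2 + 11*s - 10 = -s^2 + 25*s - 136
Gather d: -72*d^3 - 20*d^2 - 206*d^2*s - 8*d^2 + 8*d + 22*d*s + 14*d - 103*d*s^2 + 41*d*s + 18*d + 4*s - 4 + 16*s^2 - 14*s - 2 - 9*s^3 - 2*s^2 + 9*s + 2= -72*d^3 + d^2*(-206*s - 28) + d*(-103*s^2 + 63*s + 40) - 9*s^3 + 14*s^2 - s - 4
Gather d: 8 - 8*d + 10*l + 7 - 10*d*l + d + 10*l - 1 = d*(-10*l - 7) + 20*l + 14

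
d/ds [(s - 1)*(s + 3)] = 2*s + 2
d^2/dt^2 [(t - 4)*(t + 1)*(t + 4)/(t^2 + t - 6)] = 4*(-5*t^3 - 24*t^2 - 114*t - 86)/(t^6 + 3*t^5 - 15*t^4 - 35*t^3 + 90*t^2 + 108*t - 216)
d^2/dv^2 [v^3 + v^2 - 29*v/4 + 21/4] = 6*v + 2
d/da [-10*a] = -10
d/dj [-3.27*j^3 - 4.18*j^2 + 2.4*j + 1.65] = -9.81*j^2 - 8.36*j + 2.4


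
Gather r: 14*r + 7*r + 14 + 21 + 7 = 21*r + 42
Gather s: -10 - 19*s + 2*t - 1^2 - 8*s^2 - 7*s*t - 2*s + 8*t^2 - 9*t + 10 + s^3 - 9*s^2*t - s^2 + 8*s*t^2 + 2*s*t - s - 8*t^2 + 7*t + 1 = s^3 + s^2*(-9*t - 9) + s*(8*t^2 - 5*t - 22)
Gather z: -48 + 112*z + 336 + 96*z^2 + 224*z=96*z^2 + 336*z + 288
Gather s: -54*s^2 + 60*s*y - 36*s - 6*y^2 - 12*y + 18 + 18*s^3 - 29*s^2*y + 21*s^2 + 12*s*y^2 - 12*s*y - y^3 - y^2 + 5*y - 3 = 18*s^3 + s^2*(-29*y - 33) + s*(12*y^2 + 48*y - 36) - y^3 - 7*y^2 - 7*y + 15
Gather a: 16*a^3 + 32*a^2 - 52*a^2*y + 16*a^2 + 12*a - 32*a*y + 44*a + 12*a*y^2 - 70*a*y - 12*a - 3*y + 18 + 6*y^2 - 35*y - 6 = 16*a^3 + a^2*(48 - 52*y) + a*(12*y^2 - 102*y + 44) + 6*y^2 - 38*y + 12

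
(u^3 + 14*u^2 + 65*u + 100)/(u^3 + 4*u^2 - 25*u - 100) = (u + 5)/(u - 5)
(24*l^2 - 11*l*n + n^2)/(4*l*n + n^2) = (24*l^2 - 11*l*n + n^2)/(n*(4*l + n))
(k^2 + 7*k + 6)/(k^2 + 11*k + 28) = (k^2 + 7*k + 6)/(k^2 + 11*k + 28)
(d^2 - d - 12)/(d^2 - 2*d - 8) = (d + 3)/(d + 2)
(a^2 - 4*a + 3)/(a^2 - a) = (a - 3)/a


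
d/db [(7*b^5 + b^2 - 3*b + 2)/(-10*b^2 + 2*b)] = (-105*b^6 + 28*b^5 - 14*b^2 + 20*b - 2)/(2*b^2*(25*b^2 - 10*b + 1))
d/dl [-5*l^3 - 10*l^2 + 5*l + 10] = -15*l^2 - 20*l + 5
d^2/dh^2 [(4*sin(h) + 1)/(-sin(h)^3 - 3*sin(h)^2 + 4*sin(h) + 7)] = (16*sin(h)^7 + 45*sin(h)^6 + 109*sin(h)^5 + 356*sin(h)^4 + 379*sin(h)^3 - 378*sin(h)^2 - 306*sin(h) + 150)/(sin(h)^3 + 3*sin(h)^2 - 4*sin(h) - 7)^3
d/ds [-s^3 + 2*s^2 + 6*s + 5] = -3*s^2 + 4*s + 6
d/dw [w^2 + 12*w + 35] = 2*w + 12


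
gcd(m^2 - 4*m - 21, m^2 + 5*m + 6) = m + 3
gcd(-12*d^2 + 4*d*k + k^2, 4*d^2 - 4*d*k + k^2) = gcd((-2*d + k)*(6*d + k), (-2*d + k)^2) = 2*d - k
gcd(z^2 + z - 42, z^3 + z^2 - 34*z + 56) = z + 7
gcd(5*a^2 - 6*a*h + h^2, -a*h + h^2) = a - h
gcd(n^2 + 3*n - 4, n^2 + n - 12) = n + 4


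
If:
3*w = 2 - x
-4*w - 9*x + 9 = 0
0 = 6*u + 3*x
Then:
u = -19/46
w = 9/23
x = 19/23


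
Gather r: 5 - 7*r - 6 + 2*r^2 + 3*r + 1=2*r^2 - 4*r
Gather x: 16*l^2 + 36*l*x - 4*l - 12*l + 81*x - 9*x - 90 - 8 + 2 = 16*l^2 - 16*l + x*(36*l + 72) - 96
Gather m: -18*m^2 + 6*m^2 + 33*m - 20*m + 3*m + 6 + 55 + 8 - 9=-12*m^2 + 16*m + 60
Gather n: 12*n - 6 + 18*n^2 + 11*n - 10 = 18*n^2 + 23*n - 16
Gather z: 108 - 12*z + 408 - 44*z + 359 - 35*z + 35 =910 - 91*z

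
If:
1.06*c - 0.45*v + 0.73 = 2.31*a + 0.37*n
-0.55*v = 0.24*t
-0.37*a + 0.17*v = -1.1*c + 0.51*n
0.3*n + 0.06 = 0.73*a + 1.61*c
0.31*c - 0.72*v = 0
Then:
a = 0.36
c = -0.30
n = -0.95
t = 0.30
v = -0.13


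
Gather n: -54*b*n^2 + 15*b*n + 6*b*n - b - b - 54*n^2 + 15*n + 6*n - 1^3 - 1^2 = -2*b + n^2*(-54*b - 54) + n*(21*b + 21) - 2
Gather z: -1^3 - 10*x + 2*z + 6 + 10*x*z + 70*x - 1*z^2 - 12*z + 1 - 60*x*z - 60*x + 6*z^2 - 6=5*z^2 + z*(-50*x - 10)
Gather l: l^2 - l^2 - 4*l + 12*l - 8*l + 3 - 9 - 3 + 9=0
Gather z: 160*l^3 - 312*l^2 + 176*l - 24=160*l^3 - 312*l^2 + 176*l - 24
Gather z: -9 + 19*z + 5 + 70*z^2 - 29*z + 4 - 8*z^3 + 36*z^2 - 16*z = -8*z^3 + 106*z^2 - 26*z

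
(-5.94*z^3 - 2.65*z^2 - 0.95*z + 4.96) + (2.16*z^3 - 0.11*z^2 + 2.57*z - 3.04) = -3.78*z^3 - 2.76*z^2 + 1.62*z + 1.92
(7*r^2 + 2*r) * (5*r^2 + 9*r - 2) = 35*r^4 + 73*r^3 + 4*r^2 - 4*r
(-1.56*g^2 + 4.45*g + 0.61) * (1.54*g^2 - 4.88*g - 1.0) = -2.4024*g^4 + 14.4658*g^3 - 19.2166*g^2 - 7.4268*g - 0.61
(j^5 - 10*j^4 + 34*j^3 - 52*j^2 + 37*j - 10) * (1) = j^5 - 10*j^4 + 34*j^3 - 52*j^2 + 37*j - 10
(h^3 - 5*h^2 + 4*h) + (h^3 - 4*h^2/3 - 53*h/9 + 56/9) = 2*h^3 - 19*h^2/3 - 17*h/9 + 56/9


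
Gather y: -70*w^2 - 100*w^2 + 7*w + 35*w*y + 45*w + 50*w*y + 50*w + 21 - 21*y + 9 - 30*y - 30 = -170*w^2 + 102*w + y*(85*w - 51)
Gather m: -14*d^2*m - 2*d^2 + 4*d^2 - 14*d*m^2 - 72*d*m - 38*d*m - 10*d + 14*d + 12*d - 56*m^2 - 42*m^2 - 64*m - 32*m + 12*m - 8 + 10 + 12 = 2*d^2 + 16*d + m^2*(-14*d - 98) + m*(-14*d^2 - 110*d - 84) + 14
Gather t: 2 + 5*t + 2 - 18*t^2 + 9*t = -18*t^2 + 14*t + 4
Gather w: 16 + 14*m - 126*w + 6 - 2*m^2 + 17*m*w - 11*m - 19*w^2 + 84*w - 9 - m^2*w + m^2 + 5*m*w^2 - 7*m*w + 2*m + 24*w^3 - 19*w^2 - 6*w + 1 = -m^2 + 5*m + 24*w^3 + w^2*(5*m - 38) + w*(-m^2 + 10*m - 48) + 14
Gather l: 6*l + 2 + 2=6*l + 4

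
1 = 1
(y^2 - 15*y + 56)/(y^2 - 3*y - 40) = (y - 7)/(y + 5)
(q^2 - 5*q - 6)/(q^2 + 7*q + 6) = (q - 6)/(q + 6)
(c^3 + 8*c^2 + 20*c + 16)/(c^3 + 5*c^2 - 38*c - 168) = (c^2 + 4*c + 4)/(c^2 + c - 42)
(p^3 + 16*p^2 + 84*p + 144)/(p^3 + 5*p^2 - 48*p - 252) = (p + 4)/(p - 7)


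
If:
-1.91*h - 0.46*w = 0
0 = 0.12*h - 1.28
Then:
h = 10.67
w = -44.29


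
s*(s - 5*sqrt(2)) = s^2 - 5*sqrt(2)*s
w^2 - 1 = (w - 1)*(w + 1)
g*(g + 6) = g^2 + 6*g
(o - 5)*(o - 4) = o^2 - 9*o + 20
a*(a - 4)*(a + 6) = a^3 + 2*a^2 - 24*a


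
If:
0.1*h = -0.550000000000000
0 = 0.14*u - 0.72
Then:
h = -5.50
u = 5.14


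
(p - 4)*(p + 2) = p^2 - 2*p - 8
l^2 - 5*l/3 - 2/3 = (l - 2)*(l + 1/3)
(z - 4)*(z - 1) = z^2 - 5*z + 4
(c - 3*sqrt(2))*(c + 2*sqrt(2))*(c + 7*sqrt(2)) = c^3 + 6*sqrt(2)*c^2 - 26*c - 84*sqrt(2)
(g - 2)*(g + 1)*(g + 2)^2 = g^4 + 3*g^3 - 2*g^2 - 12*g - 8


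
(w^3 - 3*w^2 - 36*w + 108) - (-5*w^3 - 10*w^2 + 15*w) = 6*w^3 + 7*w^2 - 51*w + 108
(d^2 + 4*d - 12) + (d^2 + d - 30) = 2*d^2 + 5*d - 42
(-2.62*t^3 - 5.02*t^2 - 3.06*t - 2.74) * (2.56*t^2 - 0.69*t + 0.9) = -6.7072*t^5 - 11.0434*t^4 - 6.7278*t^3 - 9.421*t^2 - 0.8634*t - 2.466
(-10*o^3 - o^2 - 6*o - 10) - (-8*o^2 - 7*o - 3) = -10*o^3 + 7*o^2 + o - 7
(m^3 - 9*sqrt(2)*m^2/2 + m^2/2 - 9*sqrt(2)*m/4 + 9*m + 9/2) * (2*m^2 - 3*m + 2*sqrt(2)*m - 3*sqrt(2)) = 2*m^5 - 7*sqrt(2)*m^4 - 2*m^4 - 3*m^3/2 + 7*sqrt(2)*m^3 + 93*sqrt(2)*m^2/4 - 18*sqrt(2)*m - 27*sqrt(2)/2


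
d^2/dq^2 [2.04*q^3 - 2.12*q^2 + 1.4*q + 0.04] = 12.24*q - 4.24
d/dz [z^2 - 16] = 2*z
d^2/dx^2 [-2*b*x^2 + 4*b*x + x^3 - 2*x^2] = -4*b + 6*x - 4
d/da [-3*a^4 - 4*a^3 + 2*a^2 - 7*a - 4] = -12*a^3 - 12*a^2 + 4*a - 7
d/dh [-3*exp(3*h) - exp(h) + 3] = -9*exp(3*h) - exp(h)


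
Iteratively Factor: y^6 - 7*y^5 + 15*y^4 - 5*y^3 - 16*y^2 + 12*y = (y + 1)*(y^5 - 8*y^4 + 23*y^3 - 28*y^2 + 12*y) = y*(y + 1)*(y^4 - 8*y^3 + 23*y^2 - 28*y + 12) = y*(y - 3)*(y + 1)*(y^3 - 5*y^2 + 8*y - 4) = y*(y - 3)*(y - 2)*(y + 1)*(y^2 - 3*y + 2) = y*(y - 3)*(y - 2)*(y - 1)*(y + 1)*(y - 2)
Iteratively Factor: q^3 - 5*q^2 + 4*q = (q)*(q^2 - 5*q + 4) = q*(q - 1)*(q - 4)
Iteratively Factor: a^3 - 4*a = (a)*(a^2 - 4) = a*(a + 2)*(a - 2)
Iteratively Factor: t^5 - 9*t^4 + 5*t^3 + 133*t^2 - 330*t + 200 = (t - 5)*(t^4 - 4*t^3 - 15*t^2 + 58*t - 40) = (t - 5)*(t - 2)*(t^3 - 2*t^2 - 19*t + 20) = (t - 5)*(t - 2)*(t - 1)*(t^2 - t - 20) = (t - 5)^2*(t - 2)*(t - 1)*(t + 4)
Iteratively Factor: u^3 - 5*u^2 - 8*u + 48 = (u - 4)*(u^2 - u - 12) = (u - 4)*(u + 3)*(u - 4)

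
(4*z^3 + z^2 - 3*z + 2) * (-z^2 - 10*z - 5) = -4*z^5 - 41*z^4 - 27*z^3 + 23*z^2 - 5*z - 10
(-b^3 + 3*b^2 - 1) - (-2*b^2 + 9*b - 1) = -b^3 + 5*b^2 - 9*b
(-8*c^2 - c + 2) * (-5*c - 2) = 40*c^3 + 21*c^2 - 8*c - 4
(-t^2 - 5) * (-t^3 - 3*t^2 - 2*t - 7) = t^5 + 3*t^4 + 7*t^3 + 22*t^2 + 10*t + 35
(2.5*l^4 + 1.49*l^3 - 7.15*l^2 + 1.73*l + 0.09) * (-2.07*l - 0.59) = -5.175*l^5 - 4.5593*l^4 + 13.9214*l^3 + 0.6374*l^2 - 1.207*l - 0.0531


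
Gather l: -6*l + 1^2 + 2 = 3 - 6*l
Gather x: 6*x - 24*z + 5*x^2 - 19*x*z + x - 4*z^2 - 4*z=5*x^2 + x*(7 - 19*z) - 4*z^2 - 28*z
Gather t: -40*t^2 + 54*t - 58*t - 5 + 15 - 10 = -40*t^2 - 4*t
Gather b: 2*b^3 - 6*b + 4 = 2*b^3 - 6*b + 4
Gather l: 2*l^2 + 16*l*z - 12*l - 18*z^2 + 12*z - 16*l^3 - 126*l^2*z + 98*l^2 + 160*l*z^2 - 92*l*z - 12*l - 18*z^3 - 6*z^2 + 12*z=-16*l^3 + l^2*(100 - 126*z) + l*(160*z^2 - 76*z - 24) - 18*z^3 - 24*z^2 + 24*z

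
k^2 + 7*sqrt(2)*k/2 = k*(k + 7*sqrt(2)/2)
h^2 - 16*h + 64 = (h - 8)^2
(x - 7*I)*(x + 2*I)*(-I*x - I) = -I*x^3 - 5*x^2 - I*x^2 - 5*x - 14*I*x - 14*I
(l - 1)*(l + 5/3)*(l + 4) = l^3 + 14*l^2/3 + l - 20/3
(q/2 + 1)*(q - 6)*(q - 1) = q^3/2 - 5*q^2/2 - 4*q + 6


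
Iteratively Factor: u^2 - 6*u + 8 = (u - 2)*(u - 4)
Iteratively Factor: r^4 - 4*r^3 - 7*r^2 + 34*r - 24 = (r - 2)*(r^3 - 2*r^2 - 11*r + 12) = (r - 4)*(r - 2)*(r^2 + 2*r - 3) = (r - 4)*(r - 2)*(r + 3)*(r - 1)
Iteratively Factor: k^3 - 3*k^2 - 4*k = (k - 4)*(k^2 + k) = (k - 4)*(k + 1)*(k)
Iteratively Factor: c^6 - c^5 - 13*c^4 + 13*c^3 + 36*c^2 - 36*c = (c - 2)*(c^5 + c^4 - 11*c^3 - 9*c^2 + 18*c) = c*(c - 2)*(c^4 + c^3 - 11*c^2 - 9*c + 18) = c*(c - 2)*(c + 2)*(c^3 - c^2 - 9*c + 9) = c*(c - 2)*(c + 2)*(c + 3)*(c^2 - 4*c + 3) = c*(c - 2)*(c - 1)*(c + 2)*(c + 3)*(c - 3)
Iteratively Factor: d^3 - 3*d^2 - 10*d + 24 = (d - 4)*(d^2 + d - 6) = (d - 4)*(d - 2)*(d + 3)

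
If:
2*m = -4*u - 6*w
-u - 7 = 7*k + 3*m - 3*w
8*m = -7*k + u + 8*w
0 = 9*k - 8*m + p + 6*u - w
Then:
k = 11*w/21 - 17/12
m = w/3 + 7/6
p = 188*w/21 + 307/12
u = -5*w/3 - 7/12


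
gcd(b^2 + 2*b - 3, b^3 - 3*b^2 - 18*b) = b + 3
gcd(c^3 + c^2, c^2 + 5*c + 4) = c + 1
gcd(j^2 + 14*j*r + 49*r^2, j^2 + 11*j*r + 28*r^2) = j + 7*r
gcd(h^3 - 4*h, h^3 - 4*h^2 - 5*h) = h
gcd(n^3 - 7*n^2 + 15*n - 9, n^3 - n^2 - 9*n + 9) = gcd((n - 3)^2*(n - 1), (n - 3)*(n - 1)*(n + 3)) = n^2 - 4*n + 3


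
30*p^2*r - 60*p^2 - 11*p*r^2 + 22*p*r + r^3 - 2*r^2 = (-6*p + r)*(-5*p + r)*(r - 2)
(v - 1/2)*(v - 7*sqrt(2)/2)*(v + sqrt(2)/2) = v^3 - 3*sqrt(2)*v^2 - v^2/2 - 7*v/2 + 3*sqrt(2)*v/2 + 7/4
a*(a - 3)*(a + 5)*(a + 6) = a^4 + 8*a^3 - 3*a^2 - 90*a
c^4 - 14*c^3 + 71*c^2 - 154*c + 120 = (c - 5)*(c - 4)*(c - 3)*(c - 2)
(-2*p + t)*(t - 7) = -2*p*t + 14*p + t^2 - 7*t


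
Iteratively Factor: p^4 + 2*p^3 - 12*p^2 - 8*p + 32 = (p + 4)*(p^3 - 2*p^2 - 4*p + 8) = (p + 2)*(p + 4)*(p^2 - 4*p + 4) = (p - 2)*(p + 2)*(p + 4)*(p - 2)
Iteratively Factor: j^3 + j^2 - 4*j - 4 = (j + 1)*(j^2 - 4) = (j - 2)*(j + 1)*(j + 2)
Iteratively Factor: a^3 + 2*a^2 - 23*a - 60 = (a - 5)*(a^2 + 7*a + 12) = (a - 5)*(a + 4)*(a + 3)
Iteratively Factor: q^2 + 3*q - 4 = (q - 1)*(q + 4)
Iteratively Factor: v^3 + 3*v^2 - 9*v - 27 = (v + 3)*(v^2 - 9) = (v + 3)^2*(v - 3)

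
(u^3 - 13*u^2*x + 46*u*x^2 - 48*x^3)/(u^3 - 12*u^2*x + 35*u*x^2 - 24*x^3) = (-u + 2*x)/(-u + x)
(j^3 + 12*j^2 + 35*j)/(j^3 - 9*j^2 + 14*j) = (j^2 + 12*j + 35)/(j^2 - 9*j + 14)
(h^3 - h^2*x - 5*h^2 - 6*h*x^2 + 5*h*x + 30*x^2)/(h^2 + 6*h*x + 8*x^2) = (h^2 - 3*h*x - 5*h + 15*x)/(h + 4*x)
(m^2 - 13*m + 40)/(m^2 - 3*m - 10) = (m - 8)/(m + 2)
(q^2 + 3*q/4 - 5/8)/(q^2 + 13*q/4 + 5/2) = (q - 1/2)/(q + 2)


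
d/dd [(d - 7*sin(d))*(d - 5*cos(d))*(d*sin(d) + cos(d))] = d*(d - 7*sin(d))*(d - 5*cos(d))*cos(d) + (d - 7*sin(d))*(d*sin(d) + cos(d))*(5*sin(d) + 1) - (d - 5*cos(d))*(d*sin(d) + cos(d))*(7*cos(d) - 1)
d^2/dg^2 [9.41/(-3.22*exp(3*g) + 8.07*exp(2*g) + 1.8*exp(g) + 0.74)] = (9.41*(-19.32*exp(2*g) + 32.28*exp(g) + 3.6)*(-9.66*exp(2*g) + 16.14*exp(g) + 1.8)*exp(g) + (272.7018*exp(2*g) - 303.7548*exp(g) - 16.938)*(-3.22*exp(3*g) + 8.07*exp(2*g) + 1.8*exp(g) + 0.74))*exp(g)/(-3.22*exp(3*g) + 8.07*exp(2*g) + 1.8*exp(g) + 0.74)^3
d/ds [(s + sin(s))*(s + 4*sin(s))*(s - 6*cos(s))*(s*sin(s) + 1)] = (s + sin(s))*(s + 4*sin(s))*(s - 6*cos(s))*(s*cos(s) + sin(s)) + (s + sin(s))*(s + 4*sin(s))*(s*sin(s) + 1)*(6*sin(s) + 1) + (s + sin(s))*(s - 6*cos(s))*(s*sin(s) + 1)*(4*cos(s) + 1) + (s + 4*sin(s))*(s - 6*cos(s))*(s*sin(s) + 1)*(cos(s) + 1)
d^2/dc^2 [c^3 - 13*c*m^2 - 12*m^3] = 6*c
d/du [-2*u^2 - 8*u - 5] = -4*u - 8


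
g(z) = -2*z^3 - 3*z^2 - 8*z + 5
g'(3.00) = -80.00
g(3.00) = -100.00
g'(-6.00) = -188.00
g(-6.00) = 377.00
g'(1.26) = -25.09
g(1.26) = -13.84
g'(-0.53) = -6.51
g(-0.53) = 8.70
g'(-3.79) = -71.44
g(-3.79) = 101.11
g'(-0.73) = -6.82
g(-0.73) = 10.02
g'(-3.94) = -77.50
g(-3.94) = 112.28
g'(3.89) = -122.13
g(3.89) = -189.24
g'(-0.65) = -6.64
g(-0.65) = 9.48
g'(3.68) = -111.33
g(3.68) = -164.74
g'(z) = -6*z^2 - 6*z - 8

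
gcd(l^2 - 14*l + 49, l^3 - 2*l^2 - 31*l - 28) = l - 7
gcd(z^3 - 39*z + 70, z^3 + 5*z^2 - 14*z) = z^2 + 5*z - 14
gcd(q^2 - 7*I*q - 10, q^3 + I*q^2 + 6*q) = q - 2*I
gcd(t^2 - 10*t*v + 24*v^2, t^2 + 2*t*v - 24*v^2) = t - 4*v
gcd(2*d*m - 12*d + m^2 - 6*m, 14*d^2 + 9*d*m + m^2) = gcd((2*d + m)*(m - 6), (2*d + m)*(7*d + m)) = 2*d + m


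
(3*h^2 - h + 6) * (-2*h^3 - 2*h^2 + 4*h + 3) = -6*h^5 - 4*h^4 + 2*h^3 - 7*h^2 + 21*h + 18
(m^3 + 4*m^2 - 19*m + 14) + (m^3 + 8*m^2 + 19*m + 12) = 2*m^3 + 12*m^2 + 26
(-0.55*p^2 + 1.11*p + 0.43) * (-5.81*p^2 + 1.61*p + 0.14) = 3.1955*p^4 - 7.3346*p^3 - 0.7882*p^2 + 0.8477*p + 0.0602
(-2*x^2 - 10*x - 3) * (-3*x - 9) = 6*x^3 + 48*x^2 + 99*x + 27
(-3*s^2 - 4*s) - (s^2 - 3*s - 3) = -4*s^2 - s + 3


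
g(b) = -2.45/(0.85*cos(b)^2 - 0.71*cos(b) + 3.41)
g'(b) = -2.45*(1.7*sin(b)*cos(b) - 0.71*sin(b))/(0.85*cos(b)^2 - 0.71*cos(b) + 3.41)^2 = (1.7395 - 4.165*cos(b))*sin(b)/(0.85*cos(b)^2 - 0.71*cos(b) + 3.41)^2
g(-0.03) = -0.69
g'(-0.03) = 0.01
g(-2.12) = -0.61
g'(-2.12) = -0.21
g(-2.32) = -0.57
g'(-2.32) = -0.18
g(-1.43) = -0.74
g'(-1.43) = -0.10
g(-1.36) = -0.74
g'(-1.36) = -0.08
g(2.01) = -0.63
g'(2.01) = 0.21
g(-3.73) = -0.53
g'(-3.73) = 0.14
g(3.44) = -0.50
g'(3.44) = -0.07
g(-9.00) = -0.51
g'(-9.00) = -0.10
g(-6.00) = -0.70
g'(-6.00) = -0.05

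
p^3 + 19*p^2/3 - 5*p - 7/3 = (p - 1)*(p + 1/3)*(p + 7)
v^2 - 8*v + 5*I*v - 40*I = (v - 8)*(v + 5*I)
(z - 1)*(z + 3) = z^2 + 2*z - 3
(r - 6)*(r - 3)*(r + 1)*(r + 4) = r^4 - 4*r^3 - 23*r^2 + 54*r + 72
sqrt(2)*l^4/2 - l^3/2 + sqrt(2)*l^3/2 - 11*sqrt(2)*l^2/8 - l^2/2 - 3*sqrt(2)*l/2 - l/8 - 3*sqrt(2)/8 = (l + 1/2)^2*(l - 3*sqrt(2)/2)*(sqrt(2)*l/2 + 1)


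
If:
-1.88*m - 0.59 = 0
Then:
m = -0.31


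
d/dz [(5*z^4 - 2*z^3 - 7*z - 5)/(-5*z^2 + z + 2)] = (-50*z^5 + 25*z^4 + 36*z^3 - 47*z^2 - 50*z - 9)/(25*z^4 - 10*z^3 - 19*z^2 + 4*z + 4)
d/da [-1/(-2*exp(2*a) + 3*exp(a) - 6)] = (3 - 4*exp(a))*exp(a)/(2*exp(2*a) - 3*exp(a) + 6)^2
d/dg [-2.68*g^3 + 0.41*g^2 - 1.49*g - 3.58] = -8.04*g^2 + 0.82*g - 1.49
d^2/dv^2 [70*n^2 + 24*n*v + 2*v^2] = 4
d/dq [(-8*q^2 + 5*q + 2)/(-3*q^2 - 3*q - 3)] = (13*q^2 + 20*q - 3)/(3*(q^4 + 2*q^3 + 3*q^2 + 2*q + 1))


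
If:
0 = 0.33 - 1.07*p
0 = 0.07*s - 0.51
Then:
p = 0.31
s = 7.29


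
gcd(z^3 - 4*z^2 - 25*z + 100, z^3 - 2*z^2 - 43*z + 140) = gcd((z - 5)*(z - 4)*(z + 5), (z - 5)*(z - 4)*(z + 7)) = z^2 - 9*z + 20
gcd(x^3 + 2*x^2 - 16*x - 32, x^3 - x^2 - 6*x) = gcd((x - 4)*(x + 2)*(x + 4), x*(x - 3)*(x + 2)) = x + 2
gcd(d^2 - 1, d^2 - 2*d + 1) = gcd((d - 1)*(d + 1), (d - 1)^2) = d - 1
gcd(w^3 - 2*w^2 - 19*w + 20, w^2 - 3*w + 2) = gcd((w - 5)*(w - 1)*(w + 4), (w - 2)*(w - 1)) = w - 1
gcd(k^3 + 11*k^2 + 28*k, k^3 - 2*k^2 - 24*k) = k^2 + 4*k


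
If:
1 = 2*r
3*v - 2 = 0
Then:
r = 1/2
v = 2/3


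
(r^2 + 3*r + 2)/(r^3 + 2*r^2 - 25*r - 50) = (r + 1)/(r^2 - 25)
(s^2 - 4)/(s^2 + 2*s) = (s - 2)/s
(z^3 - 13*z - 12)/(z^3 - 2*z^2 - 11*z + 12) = (z + 1)/(z - 1)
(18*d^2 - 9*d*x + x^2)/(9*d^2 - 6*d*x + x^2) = (-6*d + x)/(-3*d + x)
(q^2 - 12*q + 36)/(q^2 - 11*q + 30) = (q - 6)/(q - 5)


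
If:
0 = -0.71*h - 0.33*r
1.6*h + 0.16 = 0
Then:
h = -0.10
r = 0.22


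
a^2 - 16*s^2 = (a - 4*s)*(a + 4*s)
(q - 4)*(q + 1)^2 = q^3 - 2*q^2 - 7*q - 4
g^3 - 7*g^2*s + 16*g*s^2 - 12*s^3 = (g - 3*s)*(g - 2*s)^2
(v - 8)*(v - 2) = v^2 - 10*v + 16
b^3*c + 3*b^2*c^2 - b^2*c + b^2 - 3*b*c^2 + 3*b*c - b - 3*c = (b - 1)*(b + 3*c)*(b*c + 1)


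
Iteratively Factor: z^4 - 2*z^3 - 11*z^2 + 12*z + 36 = (z + 2)*(z^3 - 4*z^2 - 3*z + 18) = (z - 3)*(z + 2)*(z^2 - z - 6) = (z - 3)*(z + 2)^2*(z - 3)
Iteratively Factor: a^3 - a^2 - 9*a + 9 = (a - 3)*(a^2 + 2*a - 3) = (a - 3)*(a - 1)*(a + 3)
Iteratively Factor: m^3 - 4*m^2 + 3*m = (m - 3)*(m^2 - m) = m*(m - 3)*(m - 1)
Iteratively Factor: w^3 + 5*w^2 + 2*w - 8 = (w + 2)*(w^2 + 3*w - 4) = (w + 2)*(w + 4)*(w - 1)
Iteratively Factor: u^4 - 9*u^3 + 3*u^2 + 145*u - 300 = (u + 4)*(u^3 - 13*u^2 + 55*u - 75) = (u - 5)*(u + 4)*(u^2 - 8*u + 15) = (u - 5)*(u - 3)*(u + 4)*(u - 5)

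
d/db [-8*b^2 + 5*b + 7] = 5 - 16*b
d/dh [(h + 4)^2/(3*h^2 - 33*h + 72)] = (-19*h^2 + 16*h + 368)/(3*(h^4 - 22*h^3 + 169*h^2 - 528*h + 576))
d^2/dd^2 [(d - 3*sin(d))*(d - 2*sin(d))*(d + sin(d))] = 4*d^2*sin(d) - 16*d*cos(d) + 2*d*cos(2*d) + 6*d - 25*sin(d)/2 + 2*sin(2*d) + 27*sin(3*d)/2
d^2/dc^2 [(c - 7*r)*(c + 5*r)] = 2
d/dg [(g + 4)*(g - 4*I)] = 2*g + 4 - 4*I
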